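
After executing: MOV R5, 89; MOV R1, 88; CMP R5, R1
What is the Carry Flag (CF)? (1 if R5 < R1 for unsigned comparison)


Register state trace:
  MOV R5, 89  → R5 = 89
  MOV R1, 88  → R1 = 88
  CMP R5, R1  → unsigned 89 - 88: no borrow
  89 >= 88, so CF = 0
CF = 0

0


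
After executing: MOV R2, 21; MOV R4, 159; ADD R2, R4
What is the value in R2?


Register state trace:
  MOV R2, 21  → R2 = 21
  MOV R4, 159  → R4 = 159
  ADD R2, R4  → R2 = 21 + 159 = 180
Final: R2 = 180

180


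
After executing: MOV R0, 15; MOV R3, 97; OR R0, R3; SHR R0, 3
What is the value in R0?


Register state trace:
  MOV R0, 15  → R0 = 15 (0b00001111)
  MOV R3, 97  → R3 = 97 (0b01100001)
  OR R0, R3  → R0 = 15 OR 97 = 111 (0b01101111)
  SHR R0, 3  → R0 = 111 >> 3 = 13
Final: R0 = 13

13


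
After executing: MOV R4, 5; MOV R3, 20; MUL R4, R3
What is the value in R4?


Register state trace:
  MOV R4, 5  → R4 = 5
  MOV R3, 20  → R3 = 20
  MUL R4, R3  → R4 = 5 * 20 = 100
Final: R4 = 100

100


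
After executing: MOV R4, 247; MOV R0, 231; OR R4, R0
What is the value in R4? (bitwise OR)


Register state trace:
  MOV R4, 247  → R4 = 247 (0b11110111)
  MOV R0, 231  → R0 = 231 (0b11100111)
  OR R4, R0   → R4 = 247 OR 231 = 247 (0b11110111)
Final: R4 = 247

247


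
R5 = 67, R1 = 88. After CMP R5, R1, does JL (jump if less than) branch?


Trace:
  R5 = 67, R1 = 88
  CMP R5, R1  → compares 67 vs 88
  JL checks: is 67 less than 88?
  67 < 88, so condition is true
Branch taken: Yes

Yes


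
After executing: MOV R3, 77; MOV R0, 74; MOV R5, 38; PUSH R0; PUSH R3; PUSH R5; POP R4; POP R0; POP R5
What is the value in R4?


Stack trace (top is rightmost):
  MOV R3, 77  → R3 = 77
  MOV R0, 74  → R0 = 74
  MOV R5, 38  → R5 = 38
  PUSH R0  → stack: [74]
  PUSH R3  → stack: [74, 77]
  PUSH R5  → stack: [74, 77, 38]
  POP R4  → R4 = 38, stack: [74, 77]
  POP R0  → R0 = 77, stack: [74]
  POP R5  → R5 = 74, stack: []
Final: R4 = 38

38


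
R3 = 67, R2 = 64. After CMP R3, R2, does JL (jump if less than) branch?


Trace:
  R3 = 67, R2 = 64
  CMP R3, R2  → compares 67 vs 64
  JL checks: is 67 less than 64?
  67 > 64, so condition is false
Branch taken: No

No


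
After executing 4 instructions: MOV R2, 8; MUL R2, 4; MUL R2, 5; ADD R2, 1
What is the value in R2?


Register state trace:
  MOV R2, 8  → R2 = 8
  MUL R2, 4  → R2 = 8 * 4 = 32
  MUL R2, 5  → R2 = 32 * 5 = 160
  ADD R2, 1  → R2 = 160 + 1 = 161
Final: R2 = 161

161


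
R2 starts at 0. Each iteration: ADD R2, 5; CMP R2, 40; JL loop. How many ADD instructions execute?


Loop trace (R2 starts at 0, target 40, step 5):
  ADD #1: R2 = 0 + 5 = 5  → 5 < 40, loop
  ADD #2: R2 = 5 + 5 = 10  → 10 < 40, loop
  ADD #3: R2 = 10 + 5 = 15  → 15 < 40, loop
  ADD #4: R2 = 15 + 5 = 20  → 20 < 40, loop
  ADD #5: R2 = 20 + 5 = 25  → 25 < 40, loop
  ADD #6: R2 = 25 + 5 = 30  → 30 < 40, loop
  ADD #7: R2 = 30 + 5 = 35  → 35 < 40, loop
  ADD #8: R2 = 35 + 5 = 40  → 40 >= 40, exit
Total ADD instructions: 8

8


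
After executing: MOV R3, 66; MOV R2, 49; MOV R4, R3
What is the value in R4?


Register state trace:
  MOV R3, 66  → R3 = 66
  MOV R2, 49  → R2 = 49
  MOV R4, R3  → R4 = 66
Final: R4 = 66

66


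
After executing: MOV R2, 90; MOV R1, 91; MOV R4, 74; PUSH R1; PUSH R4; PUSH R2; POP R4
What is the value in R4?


Stack trace (top is rightmost):
  MOV R2, 90  → R2 = 90
  MOV R1, 91  → R1 = 91
  MOV R4, 74  → R4 = 74
  PUSH R1  → stack: [91]
  PUSH R4  → stack: [91, 74]
  PUSH R2  → stack: [91, 74, 90]
  POP R4  → R4 = 90, stack: [91, 74]
Final: R4 = 90

90


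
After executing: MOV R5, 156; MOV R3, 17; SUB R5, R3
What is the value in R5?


Register state trace:
  MOV R5, 156  → R5 = 156
  MOV R3, 17  → R3 = 17
  SUB R5, R3  → R5 = 156 - 17 = 139
Final: R5 = 139

139


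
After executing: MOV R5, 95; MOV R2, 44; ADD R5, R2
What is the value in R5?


Register state trace:
  MOV R5, 95  → R5 = 95
  MOV R2, 44  → R2 = 44
  ADD R5, R2  → R5 = 95 + 44 = 139
Final: R5 = 139

139


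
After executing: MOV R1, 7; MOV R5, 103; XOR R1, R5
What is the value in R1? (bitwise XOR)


Register state trace:
  MOV R1, 7  → R1 = 7 (0b00000111)
  MOV R5, 103  → R5 = 103 (0b01100111)
  XOR R1, R5  → R1 = 7 XOR 103 = 96 (0b01100000)
Final: R1 = 96

96


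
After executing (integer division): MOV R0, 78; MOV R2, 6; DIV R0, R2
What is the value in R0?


Register state trace:
  MOV R0, 78  → R0 = 78
  MOV R2, 6  → R2 = 6
  DIV R0, R2  → R0 = 78 // 6 = 13
Final: R0 = 13

13


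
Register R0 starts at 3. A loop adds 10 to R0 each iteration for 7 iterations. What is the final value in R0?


Starting value: R0 = 3
  Iter 1: R0 = 3 + 10 = 13
  Iter 2: R0 = 13 + 10 = 23
  Iter 3: R0 = 23 + 10 = 33
  Iter 4: R0 = 33 + 10 = 43
  Iter 5: R0 = 43 + 10 = 53
  Iter 6: R0 = 53 + 10 = 63
  Iter 7: R0 = 63 + 10 = 73
Final: R0 = 73

73


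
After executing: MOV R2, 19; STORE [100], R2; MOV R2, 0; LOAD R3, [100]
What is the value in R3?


Register and memory trace:
  MOV R2, 19  → R2 = 19
  STORE [100], R2  → mem[100] = 19
  MOV R2, 0  → R2 = 0
  LOAD R3, [100]  → R3 = mem[100] = 19
Final: R3 = 19

19


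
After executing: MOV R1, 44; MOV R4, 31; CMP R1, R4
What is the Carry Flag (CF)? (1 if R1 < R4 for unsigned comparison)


Register state trace:
  MOV R1, 44  → R1 = 44
  MOV R4, 31  → R4 = 31
  CMP R1, R4  → unsigned 44 - 31: no borrow
  44 >= 31, so CF = 0
CF = 0

0


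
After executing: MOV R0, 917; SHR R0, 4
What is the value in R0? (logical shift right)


Register state trace:
  MOV R0, 917  → R0 = 917
  SHR R0, 4  → R0 = 917 >> 4 = 917 // 2^4 = 57
Final: R0 = 57

57


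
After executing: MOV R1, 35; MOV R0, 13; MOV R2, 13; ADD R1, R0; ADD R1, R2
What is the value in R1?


Register state trace:
  MOV R1, 35  → R1 = 35
  MOV R0, 13  → R0 = 13
  MOV R2, 13  → R2 = 13
  ADD R1, R0  → R1 = 35 + 13 = 48
  ADD R1, R2  → R1 = 48 + 13 = 61
Final: R1 = 61

61


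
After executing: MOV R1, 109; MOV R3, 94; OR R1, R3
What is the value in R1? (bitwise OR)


Register state trace:
  MOV R1, 109  → R1 = 109 (0b01101101)
  MOV R3, 94  → R3 = 94 (0b01011110)
  OR R1, R3   → R1 = 109 OR 94 = 127 (0b01111111)
Final: R1 = 127

127


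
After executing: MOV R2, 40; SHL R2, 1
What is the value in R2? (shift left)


Register state trace:
  MOV R2, 40  → R2 = 40
  SHL R2, 1  → R2 = 40 << 1 = 40 * 2^1 = 80
Final: R2 = 80

80


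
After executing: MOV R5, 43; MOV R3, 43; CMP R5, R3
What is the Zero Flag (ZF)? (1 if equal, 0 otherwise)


Register state trace:
  MOV R5, 43  → R5 = 43
  MOV R3, 43  → R3 = 43
  CMP R5, R3  → computes 43 - 43 = 0
  Result is zero, so values are equal
ZF = 1

1


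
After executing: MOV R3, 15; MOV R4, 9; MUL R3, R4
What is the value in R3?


Register state trace:
  MOV R3, 15  → R3 = 15
  MOV R4, 9  → R4 = 9
  MUL R3, R4  → R3 = 15 * 9 = 135
Final: R3 = 135

135


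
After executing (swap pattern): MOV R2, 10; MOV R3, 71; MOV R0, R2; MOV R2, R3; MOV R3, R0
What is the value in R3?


Register state trace (swap pattern):
  MOV R2, 10  → R2 = 10
  MOV R3, 71  → R3 = 71
  MOV R0, R2  → R0 = 10  (save R2)
  MOV R2, R3  → R2 = 71  (R2 gets R3's value)
  MOV R3, R0  → R3 = 10  (R3 gets saved value)
Final: R3 = 10

10


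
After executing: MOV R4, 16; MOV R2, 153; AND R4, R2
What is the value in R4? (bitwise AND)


Register state trace:
  MOV R4, 16  → R4 = 16 (0b00010000)
  MOV R2, 153  → R2 = 153 (0b10011001)
  AND R4, R2  → R4 = 16 AND 153 = 16 (0b00010000)
Final: R4 = 16

16


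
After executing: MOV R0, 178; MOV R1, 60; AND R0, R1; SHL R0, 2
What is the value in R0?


Register state trace:
  MOV R0, 178  → R0 = 178 (0b10110010)
  MOV R1, 60  → R1 = 60 (0b00111100)
  AND R0, R1  → R0 = 178 AND 60 = 48 (0b00110000)
  SHL R0, 2  → R0 = 48 << 2 = 192
Final: R0 = 192

192


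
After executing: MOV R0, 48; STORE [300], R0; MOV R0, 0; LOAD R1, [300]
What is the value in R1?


Register and memory trace:
  MOV R0, 48  → R0 = 48
  STORE [300], R0  → mem[300] = 48
  MOV R0, 0  → R0 = 0
  LOAD R1, [300]  → R1 = mem[300] = 48
Final: R1 = 48

48


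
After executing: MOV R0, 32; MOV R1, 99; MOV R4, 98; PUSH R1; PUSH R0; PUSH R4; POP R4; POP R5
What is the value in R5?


Stack trace (top is rightmost):
  MOV R0, 32  → R0 = 32
  MOV R1, 99  → R1 = 99
  MOV R4, 98  → R4 = 98
  PUSH R1  → stack: [99]
  PUSH R0  → stack: [99, 32]
  PUSH R4  → stack: [99, 32, 98]
  POP R4  → R4 = 98, stack: [99, 32]
  POP R5  → R5 = 32, stack: [99]
Final: R5 = 32

32


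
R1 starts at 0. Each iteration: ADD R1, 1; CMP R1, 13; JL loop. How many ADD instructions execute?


Loop trace (R1 starts at 0, target 13, step 1):
  ADD #1: R1 = 0 + 1 = 1  → 1 < 13, loop
  ADD #2: R1 = 1 + 1 = 2  → 2 < 13, loop
  ADD #3: R1 = 2 + 1 = 3  → 3 < 13, loop
  ADD #4: R1 = 3 + 1 = 4  → 4 < 13, loop
  ADD #5: R1 = 4 + 1 = 5  → 5 < 13, loop
  ADD #6: R1 = 5 + 1 = 6  → 6 < 13, loop
  ADD #7: R1 = 6 + 1 = 7  → 7 < 13, loop
  ADD #8: R1 = 7 + 1 = 8  → 8 < 13, loop
  ADD #9: R1 = 8 + 1 = 9  → 9 < 13, loop
  ADD #10: R1 = 9 + 1 = 10  → 10 < 13, loop
  ADD #11: R1 = 10 + 1 = 11  → 11 < 13, loop
  ADD #12: R1 = 11 + 1 = 12  → 12 < 13, loop
  ADD #13: R1 = 12 + 1 = 13  → 13 >= 13, exit
Total ADD instructions: 13

13


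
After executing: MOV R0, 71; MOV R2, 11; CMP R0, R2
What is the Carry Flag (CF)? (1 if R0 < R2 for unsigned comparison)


Register state trace:
  MOV R0, 71  → R0 = 71
  MOV R2, 11  → R2 = 11
  CMP R0, R2  → unsigned 71 - 11: no borrow
  71 >= 11, so CF = 0
CF = 0

0


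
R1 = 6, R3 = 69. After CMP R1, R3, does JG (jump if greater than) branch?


Trace:
  R1 = 6, R3 = 69
  CMP R1, R3  → compares 6 vs 69
  JG checks: is 6 greater than 69?
  6 < 69, so condition is false
Branch taken: No

No


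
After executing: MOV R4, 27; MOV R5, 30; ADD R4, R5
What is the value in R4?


Register state trace:
  MOV R4, 27  → R4 = 27
  MOV R5, 30  → R5 = 30
  ADD R4, R5  → R4 = 27 + 30 = 57
Final: R4 = 57

57


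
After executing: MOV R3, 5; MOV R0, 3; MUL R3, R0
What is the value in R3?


Register state trace:
  MOV R3, 5  → R3 = 5
  MOV R0, 3  → R0 = 3
  MUL R3, R0  → R3 = 5 * 3 = 15
Final: R3 = 15

15


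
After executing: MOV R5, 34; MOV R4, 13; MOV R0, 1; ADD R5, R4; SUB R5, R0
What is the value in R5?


Register state trace:
  MOV R5, 34  → R5 = 34
  MOV R4, 13  → R4 = 13
  MOV R0, 1  → R0 = 1
  ADD R5, R4  → R5 = 34 + 13 = 47
  SUB R5, R0  → R5 = 47 - 1 = 46
Final: R5 = 46

46


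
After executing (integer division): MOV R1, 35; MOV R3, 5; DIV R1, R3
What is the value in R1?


Register state trace:
  MOV R1, 35  → R1 = 35
  MOV R3, 5  → R3 = 5
  DIV R1, R3  → R1 = 35 // 5 = 7
Final: R1 = 7

7


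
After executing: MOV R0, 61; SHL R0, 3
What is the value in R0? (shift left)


Register state trace:
  MOV R0, 61  → R0 = 61
  SHL R0, 3  → R0 = 61 << 3 = 61 * 2^3 = 488
Final: R0 = 488

488


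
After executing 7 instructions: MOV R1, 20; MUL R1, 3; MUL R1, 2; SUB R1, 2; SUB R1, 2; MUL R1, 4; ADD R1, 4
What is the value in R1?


Register state trace:
  MOV R1, 20  → R1 = 20
  MUL R1, 3  → R1 = 20 * 3 = 60
  MUL R1, 2  → R1 = 60 * 2 = 120
  SUB R1, 2  → R1 = 120 - 2 = 118
  SUB R1, 2  → R1 = 118 - 2 = 116
  MUL R1, 4  → R1 = 116 * 4 = 464
  ADD R1, 4  → R1 = 464 + 4 = 468
Final: R1 = 468

468


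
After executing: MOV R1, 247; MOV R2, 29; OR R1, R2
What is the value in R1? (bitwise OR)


Register state trace:
  MOV R1, 247  → R1 = 247 (0b11110111)
  MOV R2, 29  → R2 = 29 (0b00011101)
  OR R1, R2   → R1 = 247 OR 29 = 255 (0b11111111)
Final: R1 = 255

255


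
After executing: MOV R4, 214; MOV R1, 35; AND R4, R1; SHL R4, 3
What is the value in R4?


Register state trace:
  MOV R4, 214  → R4 = 214 (0b11010110)
  MOV R1, 35  → R1 = 35 (0b00100011)
  AND R4, R1  → R4 = 214 AND 35 = 2 (0b00000010)
  SHL R4, 3  → R4 = 2 << 3 = 16
Final: R4 = 16

16


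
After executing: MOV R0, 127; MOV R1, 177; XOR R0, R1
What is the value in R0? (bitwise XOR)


Register state trace:
  MOV R0, 127  → R0 = 127 (0b01111111)
  MOV R1, 177  → R1 = 177 (0b10110001)
  XOR R0, R1  → R0 = 127 XOR 177 = 206 (0b11001110)
Final: R0 = 206

206


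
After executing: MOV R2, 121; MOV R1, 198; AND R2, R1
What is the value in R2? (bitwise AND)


Register state trace:
  MOV R2, 121  → R2 = 121 (0b01111001)
  MOV R1, 198  → R1 = 198 (0b11000110)
  AND R2, R1  → R2 = 121 AND 198 = 64 (0b01000000)
Final: R2 = 64

64


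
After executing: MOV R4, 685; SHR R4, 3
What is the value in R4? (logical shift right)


Register state trace:
  MOV R4, 685  → R4 = 685
  SHR R4, 3  → R4 = 685 >> 3 = 685 // 2^3 = 85
Final: R4 = 85

85


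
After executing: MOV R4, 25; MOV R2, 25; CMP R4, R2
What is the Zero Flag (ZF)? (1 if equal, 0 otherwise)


Register state trace:
  MOV R4, 25  → R4 = 25
  MOV R2, 25  → R2 = 25
  CMP R4, R2  → computes 25 - 25 = 0
  Result is zero, so values are equal
ZF = 1

1


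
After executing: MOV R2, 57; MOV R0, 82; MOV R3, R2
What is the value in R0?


Register state trace:
  MOV R2, 57  → R2 = 57
  MOV R0, 82  → R0 = 82
  MOV R3, R2  → R3 = 57
Final: R0 = 82

82


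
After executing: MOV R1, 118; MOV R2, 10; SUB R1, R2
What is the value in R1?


Register state trace:
  MOV R1, 118  → R1 = 118
  MOV R2, 10  → R2 = 10
  SUB R1, R2  → R1 = 118 - 10 = 108
Final: R1 = 108

108


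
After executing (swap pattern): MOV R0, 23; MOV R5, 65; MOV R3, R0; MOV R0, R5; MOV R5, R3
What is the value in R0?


Register state trace (swap pattern):
  MOV R0, 23  → R0 = 23
  MOV R5, 65  → R5 = 65
  MOV R3, R0  → R3 = 23  (save R0)
  MOV R0, R5  → R0 = 65  (R0 gets R5's value)
  MOV R5, R3  → R5 = 23  (R5 gets saved value)
Final: R0 = 65

65


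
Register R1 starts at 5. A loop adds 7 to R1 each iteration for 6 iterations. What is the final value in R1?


Starting value: R1 = 5
  Iter 1: R1 = 5 + 7 = 12
  Iter 2: R1 = 12 + 7 = 19
  Iter 3: R1 = 19 + 7 = 26
  Iter 4: R1 = 26 + 7 = 33
  Iter 5: R1 = 33 + 7 = 40
  Iter 6: R1 = 40 + 7 = 47
Final: R1 = 47

47


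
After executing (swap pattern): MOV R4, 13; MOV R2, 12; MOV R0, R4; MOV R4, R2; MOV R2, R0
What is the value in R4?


Register state trace (swap pattern):
  MOV R4, 13  → R4 = 13
  MOV R2, 12  → R2 = 12
  MOV R0, R4  → R0 = 13  (save R4)
  MOV R4, R2  → R4 = 12  (R4 gets R2's value)
  MOV R2, R0  → R2 = 13  (R2 gets saved value)
Final: R4 = 12

12


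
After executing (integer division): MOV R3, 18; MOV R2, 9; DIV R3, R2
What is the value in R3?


Register state trace:
  MOV R3, 18  → R3 = 18
  MOV R2, 9  → R2 = 9
  DIV R3, R2  → R3 = 18 // 9 = 2
Final: R3 = 2

2


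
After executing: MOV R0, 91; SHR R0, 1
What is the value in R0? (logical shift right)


Register state trace:
  MOV R0, 91  → R0 = 91
  SHR R0, 1  → R0 = 91 >> 1 = 91 // 2^1 = 45
Final: R0 = 45

45


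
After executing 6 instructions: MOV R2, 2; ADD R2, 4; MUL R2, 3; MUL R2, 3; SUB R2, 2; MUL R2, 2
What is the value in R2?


Register state trace:
  MOV R2, 2  → R2 = 2
  ADD R2, 4  → R2 = 2 + 4 = 6
  MUL R2, 3  → R2 = 6 * 3 = 18
  MUL R2, 3  → R2 = 18 * 3 = 54
  SUB R2, 2  → R2 = 54 - 2 = 52
  MUL R2, 2  → R2 = 52 * 2 = 104
Final: R2 = 104

104


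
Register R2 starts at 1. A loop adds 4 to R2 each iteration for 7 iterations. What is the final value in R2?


Starting value: R2 = 1
  Iter 1: R2 = 1 + 4 = 5
  Iter 2: R2 = 5 + 4 = 9
  Iter 3: R2 = 9 + 4 = 13
  Iter 4: R2 = 13 + 4 = 17
  Iter 5: R2 = 17 + 4 = 21
  Iter 6: R2 = 21 + 4 = 25
  Iter 7: R2 = 25 + 4 = 29
Final: R2 = 29

29


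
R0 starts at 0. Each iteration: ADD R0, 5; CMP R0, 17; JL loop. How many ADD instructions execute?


Loop trace (R0 starts at 0, target 17, step 5):
  ADD #1: R0 = 0 + 5 = 5  → 5 < 17, loop
  ADD #2: R0 = 5 + 5 = 10  → 10 < 17, loop
  ADD #3: R0 = 10 + 5 = 15  → 15 < 17, loop
  ADD #4: R0 = 15 + 5 = 20  → 20 >= 17, exit
Total ADD instructions: 4

4


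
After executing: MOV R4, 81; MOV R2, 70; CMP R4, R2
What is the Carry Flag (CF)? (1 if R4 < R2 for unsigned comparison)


Register state trace:
  MOV R4, 81  → R4 = 81
  MOV R2, 70  → R2 = 70
  CMP R4, R2  → unsigned 81 - 70: no borrow
  81 >= 70, so CF = 0
CF = 0

0


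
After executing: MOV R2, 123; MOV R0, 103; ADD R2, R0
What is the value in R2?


Register state trace:
  MOV R2, 123  → R2 = 123
  MOV R0, 103  → R0 = 103
  ADD R2, R0  → R2 = 123 + 103 = 226
Final: R2 = 226

226


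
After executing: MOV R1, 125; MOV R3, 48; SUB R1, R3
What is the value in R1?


Register state trace:
  MOV R1, 125  → R1 = 125
  MOV R3, 48  → R3 = 48
  SUB R1, R3  → R1 = 125 - 48 = 77
Final: R1 = 77

77


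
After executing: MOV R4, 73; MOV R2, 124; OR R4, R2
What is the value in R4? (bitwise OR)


Register state trace:
  MOV R4, 73  → R4 = 73 (0b01001001)
  MOV R2, 124  → R2 = 124 (0b01111100)
  OR R4, R2   → R4 = 73 OR 124 = 125 (0b01111101)
Final: R4 = 125

125


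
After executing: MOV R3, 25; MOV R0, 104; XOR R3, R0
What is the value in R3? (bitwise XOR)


Register state trace:
  MOV R3, 25  → R3 = 25 (0b00011001)
  MOV R0, 104  → R0 = 104 (0b01101000)
  XOR R3, R0  → R3 = 25 XOR 104 = 113 (0b01110001)
Final: R3 = 113

113


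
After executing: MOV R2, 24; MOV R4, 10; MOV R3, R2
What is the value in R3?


Register state trace:
  MOV R2, 24  → R2 = 24
  MOV R4, 10  → R4 = 10
  MOV R3, R2  → R3 = 24
Final: R3 = 24

24


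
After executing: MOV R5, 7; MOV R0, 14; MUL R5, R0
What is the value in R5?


Register state trace:
  MOV R5, 7  → R5 = 7
  MOV R0, 14  → R0 = 14
  MUL R5, R0  → R5 = 7 * 14 = 98
Final: R5 = 98

98


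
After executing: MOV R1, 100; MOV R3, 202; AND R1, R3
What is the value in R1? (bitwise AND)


Register state trace:
  MOV R1, 100  → R1 = 100 (0b01100100)
  MOV R3, 202  → R3 = 202 (0b11001010)
  AND R1, R3  → R1 = 100 AND 202 = 64 (0b01000000)
Final: R1 = 64

64


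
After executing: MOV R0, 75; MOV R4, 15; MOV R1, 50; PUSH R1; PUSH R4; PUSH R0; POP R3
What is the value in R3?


Stack trace (top is rightmost):
  MOV R0, 75  → R0 = 75
  MOV R4, 15  → R4 = 15
  MOV R1, 50  → R1 = 50
  PUSH R1  → stack: [50]
  PUSH R4  → stack: [50, 15]
  PUSH R0  → stack: [50, 15, 75]
  POP R3  → R3 = 75, stack: [50, 15]
Final: R3 = 75

75


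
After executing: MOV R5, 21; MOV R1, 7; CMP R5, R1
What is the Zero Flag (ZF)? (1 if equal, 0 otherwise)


Register state trace:
  MOV R5, 21  → R5 = 21
  MOV R1, 7  → R1 = 7
  CMP R5, R1  → computes 21 - 7 = 14
  Result is nonzero, so values are not equal
ZF = 0

0


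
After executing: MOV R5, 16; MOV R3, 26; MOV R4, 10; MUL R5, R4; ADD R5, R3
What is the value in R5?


Register state trace:
  MOV R5, 16  → R5 = 16
  MOV R3, 26  → R3 = 26
  MOV R4, 10  → R4 = 10
  MUL R5, R4  → R5 = 16 * 10 = 160
  ADD R5, R3  → R5 = 160 + 26 = 186
Final: R5 = 186

186


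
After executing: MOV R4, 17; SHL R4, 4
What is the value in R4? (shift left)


Register state trace:
  MOV R4, 17  → R4 = 17
  SHL R4, 4  → R4 = 17 << 4 = 17 * 2^4 = 272
Final: R4 = 272

272


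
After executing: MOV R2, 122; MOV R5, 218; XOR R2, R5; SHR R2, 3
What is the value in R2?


Register state trace:
  MOV R2, 122  → R2 = 122 (0b01111010)
  MOV R5, 218  → R5 = 218 (0b11011010)
  XOR R2, R5  → R2 = 122 XOR 218 = 160 (0b10100000)
  SHR R2, 3  → R2 = 160 >> 3 = 20
Final: R2 = 20

20


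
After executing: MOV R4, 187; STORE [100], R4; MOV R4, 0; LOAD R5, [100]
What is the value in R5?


Register and memory trace:
  MOV R4, 187  → R4 = 187
  STORE [100], R4  → mem[100] = 187
  MOV R4, 0  → R4 = 0
  LOAD R5, [100]  → R5 = mem[100] = 187
Final: R5 = 187

187


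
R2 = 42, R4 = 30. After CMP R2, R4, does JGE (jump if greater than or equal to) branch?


Trace:
  R2 = 42, R4 = 30
  CMP R2, R4  → compares 42 vs 30
  JGE checks: is 42 greater than or equal to 30?
  42 > 30, so condition is true
Branch taken: Yes

Yes


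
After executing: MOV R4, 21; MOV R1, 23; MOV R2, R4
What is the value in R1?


Register state trace:
  MOV R4, 21  → R4 = 21
  MOV R1, 23  → R1 = 23
  MOV R2, R4  → R2 = 21
Final: R1 = 23

23


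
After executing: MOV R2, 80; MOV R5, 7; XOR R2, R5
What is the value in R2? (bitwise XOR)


Register state trace:
  MOV R2, 80  → R2 = 80 (0b01010000)
  MOV R5, 7  → R5 = 7 (0b00000111)
  XOR R2, R5  → R2 = 80 XOR 7 = 87 (0b01010111)
Final: R2 = 87

87


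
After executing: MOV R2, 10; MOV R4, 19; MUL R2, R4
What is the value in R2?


Register state trace:
  MOV R2, 10  → R2 = 10
  MOV R4, 19  → R4 = 19
  MUL R2, R4  → R2 = 10 * 19 = 190
Final: R2 = 190

190


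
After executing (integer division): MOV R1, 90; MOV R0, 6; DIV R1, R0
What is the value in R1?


Register state trace:
  MOV R1, 90  → R1 = 90
  MOV R0, 6  → R0 = 6
  DIV R1, R0  → R1 = 90 // 6 = 15
Final: R1 = 15

15


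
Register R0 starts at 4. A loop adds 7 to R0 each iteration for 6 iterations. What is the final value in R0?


Starting value: R0 = 4
  Iter 1: R0 = 4 + 7 = 11
  Iter 2: R0 = 11 + 7 = 18
  Iter 3: R0 = 18 + 7 = 25
  Iter 4: R0 = 25 + 7 = 32
  Iter 5: R0 = 32 + 7 = 39
  Iter 6: R0 = 39 + 7 = 46
Final: R0 = 46

46


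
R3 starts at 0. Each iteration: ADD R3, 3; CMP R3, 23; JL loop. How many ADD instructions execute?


Loop trace (R3 starts at 0, target 23, step 3):
  ADD #1: R3 = 0 + 3 = 3  → 3 < 23, loop
  ADD #2: R3 = 3 + 3 = 6  → 6 < 23, loop
  ADD #3: R3 = 6 + 3 = 9  → 9 < 23, loop
  ADD #4: R3 = 9 + 3 = 12  → 12 < 23, loop
  ADD #5: R3 = 12 + 3 = 15  → 15 < 23, loop
  ADD #6: R3 = 15 + 3 = 18  → 18 < 23, loop
  ADD #7: R3 = 18 + 3 = 21  → 21 < 23, loop
  ADD #8: R3 = 21 + 3 = 24  → 24 >= 23, exit
Total ADD instructions: 8

8


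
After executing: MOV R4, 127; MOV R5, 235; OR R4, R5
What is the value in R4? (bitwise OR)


Register state trace:
  MOV R4, 127  → R4 = 127 (0b01111111)
  MOV R5, 235  → R5 = 235 (0b11101011)
  OR R4, R5   → R4 = 127 OR 235 = 255 (0b11111111)
Final: R4 = 255

255


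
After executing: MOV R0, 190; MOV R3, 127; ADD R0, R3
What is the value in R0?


Register state trace:
  MOV R0, 190  → R0 = 190
  MOV R3, 127  → R3 = 127
  ADD R0, R3  → R0 = 190 + 127 = 317
Final: R0 = 317

317


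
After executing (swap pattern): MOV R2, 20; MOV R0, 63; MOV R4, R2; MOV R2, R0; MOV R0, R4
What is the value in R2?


Register state trace (swap pattern):
  MOV R2, 20  → R2 = 20
  MOV R0, 63  → R0 = 63
  MOV R4, R2  → R4 = 20  (save R2)
  MOV R2, R0  → R2 = 63  (R2 gets R0's value)
  MOV R0, R4  → R0 = 20  (R0 gets saved value)
Final: R2 = 63

63


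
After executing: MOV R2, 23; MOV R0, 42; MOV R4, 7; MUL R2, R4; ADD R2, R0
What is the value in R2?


Register state trace:
  MOV R2, 23  → R2 = 23
  MOV R0, 42  → R0 = 42
  MOV R4, 7  → R4 = 7
  MUL R2, R4  → R2 = 23 * 7 = 161
  ADD R2, R0  → R2 = 161 + 42 = 203
Final: R2 = 203

203


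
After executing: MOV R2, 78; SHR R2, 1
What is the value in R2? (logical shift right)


Register state trace:
  MOV R2, 78  → R2 = 78
  SHR R2, 1  → R2 = 78 >> 1 = 78 // 2^1 = 39
Final: R2 = 39

39


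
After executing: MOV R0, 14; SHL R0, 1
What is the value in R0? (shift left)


Register state trace:
  MOV R0, 14  → R0 = 14
  SHL R0, 1  → R0 = 14 << 1 = 14 * 2^1 = 28
Final: R0 = 28

28


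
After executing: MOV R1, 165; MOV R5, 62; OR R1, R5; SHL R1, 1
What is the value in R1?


Register state trace:
  MOV R1, 165  → R1 = 165 (0b10100101)
  MOV R5, 62  → R5 = 62 (0b00111110)
  OR R1, R5  → R1 = 165 OR 62 = 191 (0b10111111)
  SHL R1, 1  → R1 = 191 << 1 = 382
Final: R1 = 382

382


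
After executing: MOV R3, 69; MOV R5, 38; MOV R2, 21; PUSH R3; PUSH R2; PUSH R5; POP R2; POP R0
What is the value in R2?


Stack trace (top is rightmost):
  MOV R3, 69  → R3 = 69
  MOV R5, 38  → R5 = 38
  MOV R2, 21  → R2 = 21
  PUSH R3  → stack: [69]
  PUSH R2  → stack: [69, 21]
  PUSH R5  → stack: [69, 21, 38]
  POP R2  → R2 = 38, stack: [69, 21]
  POP R0  → R0 = 21, stack: [69]
Final: R2 = 38

38


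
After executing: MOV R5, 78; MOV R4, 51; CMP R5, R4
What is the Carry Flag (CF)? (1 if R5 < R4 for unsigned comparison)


Register state trace:
  MOV R5, 78  → R5 = 78
  MOV R4, 51  → R4 = 51
  CMP R5, R4  → unsigned 78 - 51: no borrow
  78 >= 51, so CF = 0
CF = 0

0


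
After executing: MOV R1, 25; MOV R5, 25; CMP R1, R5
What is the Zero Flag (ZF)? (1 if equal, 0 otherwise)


Register state trace:
  MOV R1, 25  → R1 = 25
  MOV R5, 25  → R5 = 25
  CMP R1, R5  → computes 25 - 25 = 0
  Result is zero, so values are equal
ZF = 1

1


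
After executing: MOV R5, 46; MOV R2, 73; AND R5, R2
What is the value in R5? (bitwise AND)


Register state trace:
  MOV R5, 46  → R5 = 46 (0b00101110)
  MOV R2, 73  → R2 = 73 (0b01001001)
  AND R5, R2  → R5 = 46 AND 73 = 8 (0b00001000)
Final: R5 = 8

8


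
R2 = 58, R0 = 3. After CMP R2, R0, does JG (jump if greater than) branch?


Trace:
  R2 = 58, R0 = 3
  CMP R2, R0  → compares 58 vs 3
  JG checks: is 58 greater than 3?
  58 > 3, so condition is true
Branch taken: Yes

Yes


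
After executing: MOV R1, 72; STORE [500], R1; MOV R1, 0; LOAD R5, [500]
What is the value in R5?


Register and memory trace:
  MOV R1, 72  → R1 = 72
  STORE [500], R1  → mem[500] = 72
  MOV R1, 0  → R1 = 0
  LOAD R5, [500]  → R5 = mem[500] = 72
Final: R5 = 72

72


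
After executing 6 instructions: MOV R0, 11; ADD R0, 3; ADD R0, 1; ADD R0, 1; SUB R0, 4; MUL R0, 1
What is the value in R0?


Register state trace:
  MOV R0, 11  → R0 = 11
  ADD R0, 3  → R0 = 11 + 3 = 14
  ADD R0, 1  → R0 = 14 + 1 = 15
  ADD R0, 1  → R0 = 15 + 1 = 16
  SUB R0, 4  → R0 = 16 - 4 = 12
  MUL R0, 1  → R0 = 12 * 1 = 12
Final: R0 = 12

12


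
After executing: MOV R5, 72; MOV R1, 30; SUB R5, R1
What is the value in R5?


Register state trace:
  MOV R5, 72  → R5 = 72
  MOV R1, 30  → R1 = 30
  SUB R5, R1  → R5 = 72 - 30 = 42
Final: R5 = 42

42


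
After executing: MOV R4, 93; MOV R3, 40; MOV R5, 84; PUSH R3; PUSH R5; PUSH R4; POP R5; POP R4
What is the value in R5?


Stack trace (top is rightmost):
  MOV R4, 93  → R4 = 93
  MOV R3, 40  → R3 = 40
  MOV R5, 84  → R5 = 84
  PUSH R3  → stack: [40]
  PUSH R5  → stack: [40, 84]
  PUSH R4  → stack: [40, 84, 93]
  POP R5  → R5 = 93, stack: [40, 84]
  POP R4  → R4 = 84, stack: [40]
Final: R5 = 93

93


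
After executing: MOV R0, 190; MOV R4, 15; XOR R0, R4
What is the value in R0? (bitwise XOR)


Register state trace:
  MOV R0, 190  → R0 = 190 (0b10111110)
  MOV R4, 15  → R4 = 15 (0b00001111)
  XOR R0, R4  → R0 = 190 XOR 15 = 177 (0b10110001)
Final: R0 = 177

177


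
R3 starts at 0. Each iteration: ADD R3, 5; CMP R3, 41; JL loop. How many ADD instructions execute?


Loop trace (R3 starts at 0, target 41, step 5):
  ADD #1: R3 = 0 + 5 = 5  → 5 < 41, loop
  ADD #2: R3 = 5 + 5 = 10  → 10 < 41, loop
  ADD #3: R3 = 10 + 5 = 15  → 15 < 41, loop
  ADD #4: R3 = 15 + 5 = 20  → 20 < 41, loop
  ADD #5: R3 = 20 + 5 = 25  → 25 < 41, loop
  ADD #6: R3 = 25 + 5 = 30  → 30 < 41, loop
  ADD #7: R3 = 30 + 5 = 35  → 35 < 41, loop
  ADD #8: R3 = 35 + 5 = 40  → 40 < 41, loop
  ADD #9: R3 = 40 + 5 = 45  → 45 >= 41, exit
Total ADD instructions: 9

9


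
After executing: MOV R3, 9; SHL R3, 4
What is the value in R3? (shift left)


Register state trace:
  MOV R3, 9  → R3 = 9
  SHL R3, 4  → R3 = 9 << 4 = 9 * 2^4 = 144
Final: R3 = 144

144


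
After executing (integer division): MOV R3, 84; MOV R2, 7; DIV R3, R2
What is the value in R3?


Register state trace:
  MOV R3, 84  → R3 = 84
  MOV R2, 7  → R2 = 7
  DIV R3, R2  → R3 = 84 // 7 = 12
Final: R3 = 12

12


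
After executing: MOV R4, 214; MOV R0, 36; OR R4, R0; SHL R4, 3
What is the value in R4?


Register state trace:
  MOV R4, 214  → R4 = 214 (0b11010110)
  MOV R0, 36  → R0 = 36 (0b00100100)
  OR R4, R0  → R4 = 214 OR 36 = 246 (0b11110110)
  SHL R4, 3  → R4 = 246 << 3 = 1968
Final: R4 = 1968

1968


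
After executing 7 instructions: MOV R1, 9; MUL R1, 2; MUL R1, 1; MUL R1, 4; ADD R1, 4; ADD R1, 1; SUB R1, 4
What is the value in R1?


Register state trace:
  MOV R1, 9  → R1 = 9
  MUL R1, 2  → R1 = 9 * 2 = 18
  MUL R1, 1  → R1 = 18 * 1 = 18
  MUL R1, 4  → R1 = 18 * 4 = 72
  ADD R1, 4  → R1 = 72 + 4 = 76
  ADD R1, 1  → R1 = 76 + 1 = 77
  SUB R1, 4  → R1 = 77 - 4 = 73
Final: R1 = 73

73


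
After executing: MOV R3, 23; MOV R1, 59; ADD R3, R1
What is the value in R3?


Register state trace:
  MOV R3, 23  → R3 = 23
  MOV R1, 59  → R1 = 59
  ADD R3, R1  → R3 = 23 + 59 = 82
Final: R3 = 82

82


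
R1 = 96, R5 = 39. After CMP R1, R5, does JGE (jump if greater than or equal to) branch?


Trace:
  R1 = 96, R5 = 39
  CMP R1, R5  → compares 96 vs 39
  JGE checks: is 96 greater than or equal to 39?
  96 > 39, so condition is true
Branch taken: Yes

Yes


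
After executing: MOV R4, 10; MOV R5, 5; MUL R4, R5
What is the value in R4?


Register state trace:
  MOV R4, 10  → R4 = 10
  MOV R5, 5  → R5 = 5
  MUL R4, R5  → R4 = 10 * 5 = 50
Final: R4 = 50

50


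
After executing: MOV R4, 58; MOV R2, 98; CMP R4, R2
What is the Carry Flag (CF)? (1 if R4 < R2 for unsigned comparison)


Register state trace:
  MOV R4, 58  → R4 = 58
  MOV R2, 98  → R2 = 98
  CMP R4, R2  → unsigned 58 - 98: borrow occurs
  58 < 98, so CF = 1
CF = 1

1


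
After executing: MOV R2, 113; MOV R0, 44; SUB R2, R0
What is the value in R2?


Register state trace:
  MOV R2, 113  → R2 = 113
  MOV R0, 44  → R0 = 44
  SUB R2, R0  → R2 = 113 - 44 = 69
Final: R2 = 69

69


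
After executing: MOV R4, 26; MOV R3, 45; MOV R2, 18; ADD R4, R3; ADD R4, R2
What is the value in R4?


Register state trace:
  MOV R4, 26  → R4 = 26
  MOV R3, 45  → R3 = 45
  MOV R2, 18  → R2 = 18
  ADD R4, R3  → R4 = 26 + 45 = 71
  ADD R4, R2  → R4 = 71 + 18 = 89
Final: R4 = 89

89


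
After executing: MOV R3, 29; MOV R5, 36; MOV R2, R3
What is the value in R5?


Register state trace:
  MOV R3, 29  → R3 = 29
  MOV R5, 36  → R5 = 36
  MOV R2, R3  → R2 = 29
Final: R5 = 36

36


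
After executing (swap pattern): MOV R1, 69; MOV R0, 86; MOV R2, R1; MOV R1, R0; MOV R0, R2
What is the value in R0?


Register state trace (swap pattern):
  MOV R1, 69  → R1 = 69
  MOV R0, 86  → R0 = 86
  MOV R2, R1  → R2 = 69  (save R1)
  MOV R1, R0  → R1 = 86  (R1 gets R0's value)
  MOV R0, R2  → R0 = 69  (R0 gets saved value)
Final: R0 = 69

69


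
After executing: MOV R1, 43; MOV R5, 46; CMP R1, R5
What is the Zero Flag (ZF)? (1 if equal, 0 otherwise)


Register state trace:
  MOV R1, 43  → R1 = 43
  MOV R5, 46  → R5 = 46
  CMP R1, R5  → computes 43 - 46 = -3
  Result is nonzero, so values are not equal
ZF = 0

0


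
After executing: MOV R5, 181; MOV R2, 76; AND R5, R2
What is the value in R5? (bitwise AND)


Register state trace:
  MOV R5, 181  → R5 = 181 (0b10110101)
  MOV R2, 76  → R2 = 76 (0b01001100)
  AND R5, R2  → R5 = 181 AND 76 = 4 (0b00000100)
Final: R5 = 4

4


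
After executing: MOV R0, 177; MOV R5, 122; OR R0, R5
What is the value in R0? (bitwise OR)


Register state trace:
  MOV R0, 177  → R0 = 177 (0b10110001)
  MOV R5, 122  → R5 = 122 (0b01111010)
  OR R0, R5   → R0 = 177 OR 122 = 251 (0b11111011)
Final: R0 = 251

251


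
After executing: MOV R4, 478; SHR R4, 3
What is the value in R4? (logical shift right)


Register state trace:
  MOV R4, 478  → R4 = 478
  SHR R4, 3  → R4 = 478 >> 3 = 478 // 2^3 = 59
Final: R4 = 59

59


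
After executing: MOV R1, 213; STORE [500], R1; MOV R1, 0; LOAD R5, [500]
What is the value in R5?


Register and memory trace:
  MOV R1, 213  → R1 = 213
  STORE [500], R1  → mem[500] = 213
  MOV R1, 0  → R1 = 0
  LOAD R5, [500]  → R5 = mem[500] = 213
Final: R5 = 213

213


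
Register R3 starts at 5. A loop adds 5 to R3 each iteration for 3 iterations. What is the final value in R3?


Starting value: R3 = 5
  Iter 1: R3 = 5 + 5 = 10
  Iter 2: R3 = 10 + 5 = 15
  Iter 3: R3 = 15 + 5 = 20
Final: R3 = 20

20


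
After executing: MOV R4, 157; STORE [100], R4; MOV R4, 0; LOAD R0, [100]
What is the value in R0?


Register and memory trace:
  MOV R4, 157  → R4 = 157
  STORE [100], R4  → mem[100] = 157
  MOV R4, 0  → R4 = 0
  LOAD R0, [100]  → R0 = mem[100] = 157
Final: R0 = 157

157


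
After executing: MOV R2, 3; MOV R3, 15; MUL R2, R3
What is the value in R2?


Register state trace:
  MOV R2, 3  → R2 = 3
  MOV R3, 15  → R3 = 15
  MUL R2, R3  → R2 = 3 * 15 = 45
Final: R2 = 45

45


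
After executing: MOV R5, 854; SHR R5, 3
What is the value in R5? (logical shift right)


Register state trace:
  MOV R5, 854  → R5 = 854
  SHR R5, 3  → R5 = 854 >> 3 = 854 // 2^3 = 106
Final: R5 = 106

106


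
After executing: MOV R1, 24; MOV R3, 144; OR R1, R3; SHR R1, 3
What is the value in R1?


Register state trace:
  MOV R1, 24  → R1 = 24 (0b00011000)
  MOV R3, 144  → R3 = 144 (0b10010000)
  OR R1, R3  → R1 = 24 OR 144 = 152 (0b10011000)
  SHR R1, 3  → R1 = 152 >> 3 = 19
Final: R1 = 19

19


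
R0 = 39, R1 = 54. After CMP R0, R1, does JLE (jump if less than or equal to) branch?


Trace:
  R0 = 39, R1 = 54
  CMP R0, R1  → compares 39 vs 54
  JLE checks: is 39 less than or equal to 54?
  39 < 54, so condition is true
Branch taken: Yes

Yes


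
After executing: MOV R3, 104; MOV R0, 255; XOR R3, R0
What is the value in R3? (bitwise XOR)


Register state trace:
  MOV R3, 104  → R3 = 104 (0b01101000)
  MOV R0, 255  → R0 = 255 (0b11111111)
  XOR R3, R0  → R3 = 104 XOR 255 = 151 (0b10010111)
Final: R3 = 151

151


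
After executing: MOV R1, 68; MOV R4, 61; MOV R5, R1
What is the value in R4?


Register state trace:
  MOV R1, 68  → R1 = 68
  MOV R4, 61  → R4 = 61
  MOV R5, R1  → R5 = 68
Final: R4 = 61

61


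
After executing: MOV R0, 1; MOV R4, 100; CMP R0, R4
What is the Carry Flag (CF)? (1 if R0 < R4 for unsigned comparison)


Register state trace:
  MOV R0, 1  → R0 = 1
  MOV R4, 100  → R4 = 100
  CMP R0, R4  → unsigned 1 - 100: borrow occurs
  1 < 100, so CF = 1
CF = 1

1


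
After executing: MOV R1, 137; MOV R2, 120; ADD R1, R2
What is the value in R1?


Register state trace:
  MOV R1, 137  → R1 = 137
  MOV R2, 120  → R2 = 120
  ADD R1, R2  → R1 = 137 + 120 = 257
Final: R1 = 257

257


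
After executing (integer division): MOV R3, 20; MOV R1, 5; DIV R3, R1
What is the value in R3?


Register state trace:
  MOV R3, 20  → R3 = 20
  MOV R1, 5  → R1 = 5
  DIV R3, R1  → R3 = 20 // 5 = 4
Final: R3 = 4

4


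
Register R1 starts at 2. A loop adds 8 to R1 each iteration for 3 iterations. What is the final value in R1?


Starting value: R1 = 2
  Iter 1: R1 = 2 + 8 = 10
  Iter 2: R1 = 10 + 8 = 18
  Iter 3: R1 = 18 + 8 = 26
Final: R1 = 26

26


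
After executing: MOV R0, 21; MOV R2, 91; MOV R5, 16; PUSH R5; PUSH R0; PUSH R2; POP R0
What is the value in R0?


Stack trace (top is rightmost):
  MOV R0, 21  → R0 = 21
  MOV R2, 91  → R2 = 91
  MOV R5, 16  → R5 = 16
  PUSH R5  → stack: [16]
  PUSH R0  → stack: [16, 21]
  PUSH R2  → stack: [16, 21, 91]
  POP R0  → R0 = 91, stack: [16, 21]
Final: R0 = 91

91


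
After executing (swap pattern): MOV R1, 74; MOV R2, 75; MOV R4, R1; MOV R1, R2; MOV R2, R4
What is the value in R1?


Register state trace (swap pattern):
  MOV R1, 74  → R1 = 74
  MOV R2, 75  → R2 = 75
  MOV R4, R1  → R4 = 74  (save R1)
  MOV R1, R2  → R1 = 75  (R1 gets R2's value)
  MOV R2, R4  → R2 = 74  (R2 gets saved value)
Final: R1 = 75

75


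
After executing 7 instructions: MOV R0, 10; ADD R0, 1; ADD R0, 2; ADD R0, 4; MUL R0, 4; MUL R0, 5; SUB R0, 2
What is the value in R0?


Register state trace:
  MOV R0, 10  → R0 = 10
  ADD R0, 1  → R0 = 10 + 1 = 11
  ADD R0, 2  → R0 = 11 + 2 = 13
  ADD R0, 4  → R0 = 13 + 4 = 17
  MUL R0, 4  → R0 = 17 * 4 = 68
  MUL R0, 5  → R0 = 68 * 5 = 340
  SUB R0, 2  → R0 = 340 - 2 = 338
Final: R0 = 338

338


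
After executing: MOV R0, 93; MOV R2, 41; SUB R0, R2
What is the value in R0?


Register state trace:
  MOV R0, 93  → R0 = 93
  MOV R2, 41  → R2 = 41
  SUB R0, R2  → R0 = 93 - 41 = 52
Final: R0 = 52

52


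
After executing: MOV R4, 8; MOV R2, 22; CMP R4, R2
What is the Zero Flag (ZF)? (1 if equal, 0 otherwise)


Register state trace:
  MOV R4, 8  → R4 = 8
  MOV R2, 22  → R2 = 22
  CMP R4, R2  → computes 8 - 22 = -14
  Result is nonzero, so values are not equal
ZF = 0

0


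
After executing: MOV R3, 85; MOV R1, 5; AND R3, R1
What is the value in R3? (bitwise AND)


Register state trace:
  MOV R3, 85  → R3 = 85 (0b01010101)
  MOV R1, 5  → R1 = 5 (0b00000101)
  AND R3, R1  → R3 = 85 AND 5 = 5 (0b00000101)
Final: R3 = 5

5


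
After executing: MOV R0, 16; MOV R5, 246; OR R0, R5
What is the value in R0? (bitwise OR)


Register state trace:
  MOV R0, 16  → R0 = 16 (0b00010000)
  MOV R5, 246  → R5 = 246 (0b11110110)
  OR R0, R5   → R0 = 16 OR 246 = 246 (0b11110110)
Final: R0 = 246

246


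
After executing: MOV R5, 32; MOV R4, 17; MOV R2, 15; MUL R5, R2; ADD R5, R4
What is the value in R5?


Register state trace:
  MOV R5, 32  → R5 = 32
  MOV R4, 17  → R4 = 17
  MOV R2, 15  → R2 = 15
  MUL R5, R2  → R5 = 32 * 15 = 480
  ADD R5, R4  → R5 = 480 + 17 = 497
Final: R5 = 497

497


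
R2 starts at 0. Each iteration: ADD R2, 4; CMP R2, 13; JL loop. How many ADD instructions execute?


Loop trace (R2 starts at 0, target 13, step 4):
  ADD #1: R2 = 0 + 4 = 4  → 4 < 13, loop
  ADD #2: R2 = 4 + 4 = 8  → 8 < 13, loop
  ADD #3: R2 = 8 + 4 = 12  → 12 < 13, loop
  ADD #4: R2 = 12 + 4 = 16  → 16 >= 13, exit
Total ADD instructions: 4

4


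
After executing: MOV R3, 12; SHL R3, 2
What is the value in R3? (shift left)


Register state trace:
  MOV R3, 12  → R3 = 12
  SHL R3, 2  → R3 = 12 << 2 = 12 * 2^2 = 48
Final: R3 = 48

48


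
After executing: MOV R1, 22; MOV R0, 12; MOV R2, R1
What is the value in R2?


Register state trace:
  MOV R1, 22  → R1 = 22
  MOV R0, 12  → R0 = 12
  MOV R2, R1  → R2 = 22
Final: R2 = 22

22


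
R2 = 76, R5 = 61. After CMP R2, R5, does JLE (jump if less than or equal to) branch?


Trace:
  R2 = 76, R5 = 61
  CMP R2, R5  → compares 76 vs 61
  JLE checks: is 76 less than or equal to 61?
  76 > 61, so condition is false
Branch taken: No

No


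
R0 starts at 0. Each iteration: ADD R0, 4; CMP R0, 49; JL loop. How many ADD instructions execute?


Loop trace (R0 starts at 0, target 49, step 4):
  ADD #1: R0 = 0 + 4 = 4  → 4 < 49, loop
  ADD #2: R0 = 4 + 4 = 8  → 8 < 49, loop
  ADD #3: R0 = 8 + 4 = 12  → 12 < 49, loop
  ADD #4: R0 = 12 + 4 = 16  → 16 < 49, loop
  ADD #5: R0 = 16 + 4 = 20  → 20 < 49, loop
  ADD #6: R0 = 20 + 4 = 24  → 24 < 49, loop
  ADD #7: R0 = 24 + 4 = 28  → 28 < 49, loop
  ADD #8: R0 = 28 + 4 = 32  → 32 < 49, loop
  ADD #9: R0 = 32 + 4 = 36  → 36 < 49, loop
  ADD #10: R0 = 36 + 4 = 40  → 40 < 49, loop
  ADD #11: R0 = 40 + 4 = 44  → 44 < 49, loop
  ADD #12: R0 = 44 + 4 = 48  → 48 < 49, loop
  ADD #13: R0 = 48 + 4 = 52  → 52 >= 49, exit
Total ADD instructions: 13

13


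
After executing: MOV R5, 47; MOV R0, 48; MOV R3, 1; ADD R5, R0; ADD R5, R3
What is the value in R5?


Register state trace:
  MOV R5, 47  → R5 = 47
  MOV R0, 48  → R0 = 48
  MOV R3, 1  → R3 = 1
  ADD R5, R0  → R5 = 47 + 48 = 95
  ADD R5, R3  → R5 = 95 + 1 = 96
Final: R5 = 96

96
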